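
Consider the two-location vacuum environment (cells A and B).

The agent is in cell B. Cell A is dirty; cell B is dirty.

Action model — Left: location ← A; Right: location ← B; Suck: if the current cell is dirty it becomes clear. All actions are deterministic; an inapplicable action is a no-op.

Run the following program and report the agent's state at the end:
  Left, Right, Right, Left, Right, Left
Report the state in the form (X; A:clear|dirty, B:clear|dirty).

(A; A:dirty, B:dirty)

step 1/6 (Left): (A; A:dirty, B:dirty)
step 2/6 (Right): (B; A:dirty, B:dirty)
step 3/6 (Right): (B; A:dirty, B:dirty)
step 4/6 (Left): (A; A:dirty, B:dirty)
step 5/6 (Right): (B; A:dirty, B:dirty)
step 6/6 (Left): (A; A:dirty, B:dirty)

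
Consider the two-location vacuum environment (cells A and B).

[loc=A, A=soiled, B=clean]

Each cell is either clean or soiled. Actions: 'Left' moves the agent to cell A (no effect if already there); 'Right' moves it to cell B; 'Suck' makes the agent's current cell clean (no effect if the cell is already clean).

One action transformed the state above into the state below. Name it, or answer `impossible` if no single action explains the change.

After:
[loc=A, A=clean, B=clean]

Suck

try  Left: <A|soiled|clean>
try Right: <B|soiled|clean>
try  Suck: <A|clean|clean>  ← match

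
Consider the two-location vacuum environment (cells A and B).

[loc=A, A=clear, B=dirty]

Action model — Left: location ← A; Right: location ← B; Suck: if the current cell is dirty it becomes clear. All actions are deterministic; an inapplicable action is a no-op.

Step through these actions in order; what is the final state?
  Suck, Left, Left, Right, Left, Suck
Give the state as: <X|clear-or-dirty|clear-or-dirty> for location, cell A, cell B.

<A|clear|dirty>

[1] after Suck: <A|clear|dirty>
[2] after Left: <A|clear|dirty>
[3] after Left: <A|clear|dirty>
[4] after Right: <B|clear|dirty>
[5] after Left: <A|clear|dirty>
[6] after Suck: <A|clear|dirty>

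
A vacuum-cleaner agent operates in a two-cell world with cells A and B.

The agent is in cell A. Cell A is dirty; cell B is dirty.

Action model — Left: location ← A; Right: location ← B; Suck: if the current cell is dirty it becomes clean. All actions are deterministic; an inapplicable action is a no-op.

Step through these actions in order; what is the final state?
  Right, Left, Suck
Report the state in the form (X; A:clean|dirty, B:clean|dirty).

t=1 Right ⇒ (B; A:dirty, B:dirty)
t=2 Left ⇒ (A; A:dirty, B:dirty)
t=3 Suck ⇒ (A; A:clean, B:dirty)

(A; A:clean, B:dirty)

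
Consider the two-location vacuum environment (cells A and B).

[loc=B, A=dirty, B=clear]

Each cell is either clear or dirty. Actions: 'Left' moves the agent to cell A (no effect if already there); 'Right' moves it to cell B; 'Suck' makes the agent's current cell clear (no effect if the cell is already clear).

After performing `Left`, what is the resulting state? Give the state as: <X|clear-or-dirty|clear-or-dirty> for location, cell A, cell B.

start: <B|dirty|clear>
[1] after Left: <A|dirty|clear>

<A|dirty|clear>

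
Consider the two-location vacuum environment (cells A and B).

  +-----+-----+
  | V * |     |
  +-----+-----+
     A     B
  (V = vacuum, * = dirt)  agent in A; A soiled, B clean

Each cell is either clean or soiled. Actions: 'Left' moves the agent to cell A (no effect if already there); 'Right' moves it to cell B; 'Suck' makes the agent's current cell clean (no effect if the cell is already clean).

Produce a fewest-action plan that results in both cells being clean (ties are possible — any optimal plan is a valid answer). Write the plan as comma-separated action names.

Suck

step 1/1 (Suck): in A — A clean, B clean
min 1: A is soiled, one Suck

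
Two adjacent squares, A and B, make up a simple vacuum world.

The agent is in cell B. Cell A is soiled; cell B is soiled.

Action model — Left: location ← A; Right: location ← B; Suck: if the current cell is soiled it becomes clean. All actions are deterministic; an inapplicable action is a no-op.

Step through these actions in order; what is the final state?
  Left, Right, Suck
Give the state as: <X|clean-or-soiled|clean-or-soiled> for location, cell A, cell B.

<B|soiled|clean>

1) do Left; now <A|soiled|soiled>
2) do Right; now <B|soiled|soiled>
3) do Suck; now <B|soiled|clean>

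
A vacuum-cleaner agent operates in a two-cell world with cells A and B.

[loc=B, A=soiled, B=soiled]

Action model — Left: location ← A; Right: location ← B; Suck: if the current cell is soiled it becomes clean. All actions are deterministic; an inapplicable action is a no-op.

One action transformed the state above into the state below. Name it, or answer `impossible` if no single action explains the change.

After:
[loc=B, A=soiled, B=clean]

try  Left: loc=A A=soiled B=soiled
try Right: loc=B A=soiled B=soiled
try  Suck: loc=B A=soiled B=clean  ← match

Suck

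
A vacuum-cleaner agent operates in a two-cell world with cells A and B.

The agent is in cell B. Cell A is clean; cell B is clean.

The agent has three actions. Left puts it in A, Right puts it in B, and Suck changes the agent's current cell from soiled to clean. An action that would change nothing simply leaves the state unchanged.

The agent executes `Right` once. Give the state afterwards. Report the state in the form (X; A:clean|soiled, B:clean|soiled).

(B; A:clean, B:clean)

start: (B; A:clean, B:clean)
t=1 Right ⇒ (B; A:clean, B:clean)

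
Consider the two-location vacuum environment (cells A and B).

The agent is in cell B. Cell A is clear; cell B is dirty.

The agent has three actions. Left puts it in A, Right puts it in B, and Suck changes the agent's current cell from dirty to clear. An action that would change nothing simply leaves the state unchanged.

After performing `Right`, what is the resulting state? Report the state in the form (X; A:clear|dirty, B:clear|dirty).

(B; A:clear, B:dirty)

start: (B; A:clear, B:dirty)
1. Right → (B; A:clear, B:dirty)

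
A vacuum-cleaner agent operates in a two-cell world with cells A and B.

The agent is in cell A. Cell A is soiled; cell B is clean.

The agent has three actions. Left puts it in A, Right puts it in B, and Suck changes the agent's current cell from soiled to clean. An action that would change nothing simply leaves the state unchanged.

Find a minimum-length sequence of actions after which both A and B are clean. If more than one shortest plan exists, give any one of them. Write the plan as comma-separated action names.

Suck

Suck (#1): (A; A:clean, B:clean)
min 1: A is soiled, one Suck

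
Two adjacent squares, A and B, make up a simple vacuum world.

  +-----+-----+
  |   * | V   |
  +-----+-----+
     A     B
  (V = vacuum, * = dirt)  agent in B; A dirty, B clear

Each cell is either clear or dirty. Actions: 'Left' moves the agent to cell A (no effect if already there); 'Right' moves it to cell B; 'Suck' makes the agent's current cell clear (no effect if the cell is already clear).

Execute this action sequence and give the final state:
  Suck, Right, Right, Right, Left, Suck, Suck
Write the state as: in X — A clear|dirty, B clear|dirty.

step 1/7 (Suck): in B — A dirty, B clear
step 2/7 (Right): in B — A dirty, B clear
step 3/7 (Right): in B — A dirty, B clear
step 4/7 (Right): in B — A dirty, B clear
step 5/7 (Left): in A — A dirty, B clear
step 6/7 (Suck): in A — A clear, B clear
step 7/7 (Suck): in A — A clear, B clear

in A — A clear, B clear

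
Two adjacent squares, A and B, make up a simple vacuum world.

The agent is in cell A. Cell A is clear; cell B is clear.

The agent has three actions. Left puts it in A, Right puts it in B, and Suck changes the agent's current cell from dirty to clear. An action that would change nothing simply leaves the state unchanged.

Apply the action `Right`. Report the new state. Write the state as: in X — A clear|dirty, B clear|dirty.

in B — A clear, B clear

start: in A — A clear, B clear
1. Right → in B — A clear, B clear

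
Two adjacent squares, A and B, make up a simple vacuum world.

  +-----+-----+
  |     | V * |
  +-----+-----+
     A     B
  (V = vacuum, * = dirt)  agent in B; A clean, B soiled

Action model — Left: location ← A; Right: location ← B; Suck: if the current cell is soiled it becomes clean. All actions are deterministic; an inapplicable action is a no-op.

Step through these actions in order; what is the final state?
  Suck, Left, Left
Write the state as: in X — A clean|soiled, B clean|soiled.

1. Suck → in B — A clean, B clean
2. Left → in A — A clean, B clean
3. Left → in A — A clean, B clean

in A — A clean, B clean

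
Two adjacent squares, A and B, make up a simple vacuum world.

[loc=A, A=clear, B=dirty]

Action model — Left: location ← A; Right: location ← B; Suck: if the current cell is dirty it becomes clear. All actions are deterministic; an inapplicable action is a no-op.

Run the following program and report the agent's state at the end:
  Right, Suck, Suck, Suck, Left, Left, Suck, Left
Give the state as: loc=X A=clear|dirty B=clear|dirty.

[1] after Right: loc=B A=clear B=dirty
[2] after Suck: loc=B A=clear B=clear
[3] after Suck: loc=B A=clear B=clear
[4] after Suck: loc=B A=clear B=clear
[5] after Left: loc=A A=clear B=clear
[6] after Left: loc=A A=clear B=clear
[7] after Suck: loc=A A=clear B=clear
[8] after Left: loc=A A=clear B=clear

loc=A A=clear B=clear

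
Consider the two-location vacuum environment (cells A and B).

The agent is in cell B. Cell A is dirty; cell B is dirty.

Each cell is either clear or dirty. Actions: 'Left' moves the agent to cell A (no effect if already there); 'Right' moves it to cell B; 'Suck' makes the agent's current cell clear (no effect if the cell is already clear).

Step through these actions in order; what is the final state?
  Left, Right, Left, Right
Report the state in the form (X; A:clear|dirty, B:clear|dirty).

[1] after Left: (A; A:dirty, B:dirty)
[2] after Right: (B; A:dirty, B:dirty)
[3] after Left: (A; A:dirty, B:dirty)
[4] after Right: (B; A:dirty, B:dirty)

(B; A:dirty, B:dirty)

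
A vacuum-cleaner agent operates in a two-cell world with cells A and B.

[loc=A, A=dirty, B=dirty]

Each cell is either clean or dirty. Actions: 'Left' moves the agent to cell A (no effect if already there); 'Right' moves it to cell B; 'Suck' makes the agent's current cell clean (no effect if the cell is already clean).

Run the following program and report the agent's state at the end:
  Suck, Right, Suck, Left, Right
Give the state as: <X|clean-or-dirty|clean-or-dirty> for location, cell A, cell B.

[1] after Suck: <A|clean|dirty>
[2] after Right: <B|clean|dirty>
[3] after Suck: <B|clean|clean>
[4] after Left: <A|clean|clean>
[5] after Right: <B|clean|clean>

<B|clean|clean>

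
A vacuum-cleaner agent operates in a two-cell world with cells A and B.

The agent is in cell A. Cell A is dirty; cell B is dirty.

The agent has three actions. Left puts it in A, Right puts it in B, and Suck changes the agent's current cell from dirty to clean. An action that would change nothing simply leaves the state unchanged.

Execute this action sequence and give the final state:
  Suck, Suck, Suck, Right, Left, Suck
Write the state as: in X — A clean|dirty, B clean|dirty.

step 1/6 (Suck): in A — A clean, B dirty
step 2/6 (Suck): in A — A clean, B dirty
step 3/6 (Suck): in A — A clean, B dirty
step 4/6 (Right): in B — A clean, B dirty
step 5/6 (Left): in A — A clean, B dirty
step 6/6 (Suck): in A — A clean, B dirty

in A — A clean, B dirty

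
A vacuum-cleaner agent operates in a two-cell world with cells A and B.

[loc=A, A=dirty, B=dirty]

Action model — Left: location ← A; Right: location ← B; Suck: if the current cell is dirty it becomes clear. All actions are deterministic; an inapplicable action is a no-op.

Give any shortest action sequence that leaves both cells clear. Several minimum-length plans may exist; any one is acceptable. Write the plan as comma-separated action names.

1. Suck → loc=A A=clear B=dirty
2. Right → loc=B A=clear B=dirty
3. Suck → loc=B A=clear B=clear
min 3: Suck A + move + Suck B

Suck, Right, Suck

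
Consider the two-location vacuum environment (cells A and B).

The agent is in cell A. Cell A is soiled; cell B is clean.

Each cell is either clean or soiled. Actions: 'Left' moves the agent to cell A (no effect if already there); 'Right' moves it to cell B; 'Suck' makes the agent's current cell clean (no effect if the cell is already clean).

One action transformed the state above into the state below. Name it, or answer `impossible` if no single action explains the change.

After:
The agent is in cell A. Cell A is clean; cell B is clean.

Suck

try  Left: loc=A A=soiled B=clean
try Right: loc=B A=soiled B=clean
try  Suck: loc=A A=clean B=clean  ← match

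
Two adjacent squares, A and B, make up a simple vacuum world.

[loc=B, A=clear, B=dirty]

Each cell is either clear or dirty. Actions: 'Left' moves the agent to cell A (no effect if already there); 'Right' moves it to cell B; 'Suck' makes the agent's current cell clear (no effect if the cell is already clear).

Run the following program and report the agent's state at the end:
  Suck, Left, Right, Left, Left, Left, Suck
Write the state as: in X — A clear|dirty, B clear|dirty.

in A — A clear, B clear

step 1/7 (Suck): in B — A clear, B clear
step 2/7 (Left): in A — A clear, B clear
step 3/7 (Right): in B — A clear, B clear
step 4/7 (Left): in A — A clear, B clear
step 5/7 (Left): in A — A clear, B clear
step 6/7 (Left): in A — A clear, B clear
step 7/7 (Suck): in A — A clear, B clear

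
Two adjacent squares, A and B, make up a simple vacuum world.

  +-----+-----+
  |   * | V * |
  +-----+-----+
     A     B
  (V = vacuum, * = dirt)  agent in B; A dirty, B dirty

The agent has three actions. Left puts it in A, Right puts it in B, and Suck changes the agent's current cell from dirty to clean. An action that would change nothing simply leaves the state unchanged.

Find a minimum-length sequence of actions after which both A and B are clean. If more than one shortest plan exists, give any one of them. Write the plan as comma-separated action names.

[1] after Suck: <B|dirty|clean>
[2] after Left: <A|dirty|clean>
[3] after Suck: <A|clean|clean>
min 3: Suck B + move + Suck A

Suck, Left, Suck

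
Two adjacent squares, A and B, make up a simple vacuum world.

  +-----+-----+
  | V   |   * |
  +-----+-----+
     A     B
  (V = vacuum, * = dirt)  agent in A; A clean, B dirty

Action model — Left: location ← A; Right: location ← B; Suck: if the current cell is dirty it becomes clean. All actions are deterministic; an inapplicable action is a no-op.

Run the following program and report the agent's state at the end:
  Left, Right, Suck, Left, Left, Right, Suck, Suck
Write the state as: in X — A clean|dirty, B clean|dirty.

1. Left → in A — A clean, B dirty
2. Right → in B — A clean, B dirty
3. Suck → in B — A clean, B clean
4. Left → in A — A clean, B clean
5. Left → in A — A clean, B clean
6. Right → in B — A clean, B clean
7. Suck → in B — A clean, B clean
8. Suck → in B — A clean, B clean

in B — A clean, B clean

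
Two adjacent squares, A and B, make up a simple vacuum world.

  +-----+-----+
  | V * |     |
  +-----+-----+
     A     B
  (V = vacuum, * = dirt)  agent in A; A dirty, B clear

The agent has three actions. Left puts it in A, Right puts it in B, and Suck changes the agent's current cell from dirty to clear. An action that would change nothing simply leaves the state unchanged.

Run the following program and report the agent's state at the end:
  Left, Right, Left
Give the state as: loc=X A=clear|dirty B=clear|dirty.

loc=A A=dirty B=clear

Left (#1): loc=A A=dirty B=clear
Right (#2): loc=B A=dirty B=clear
Left (#3): loc=A A=dirty B=clear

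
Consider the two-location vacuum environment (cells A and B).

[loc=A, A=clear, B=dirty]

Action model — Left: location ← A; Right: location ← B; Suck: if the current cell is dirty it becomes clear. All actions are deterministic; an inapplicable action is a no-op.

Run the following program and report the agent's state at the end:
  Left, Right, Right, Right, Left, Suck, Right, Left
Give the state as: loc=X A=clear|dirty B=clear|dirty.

t=1 Left ⇒ loc=A A=clear B=dirty
t=2 Right ⇒ loc=B A=clear B=dirty
t=3 Right ⇒ loc=B A=clear B=dirty
t=4 Right ⇒ loc=B A=clear B=dirty
t=5 Left ⇒ loc=A A=clear B=dirty
t=6 Suck ⇒ loc=A A=clear B=dirty
t=7 Right ⇒ loc=B A=clear B=dirty
t=8 Left ⇒ loc=A A=clear B=dirty

loc=A A=clear B=dirty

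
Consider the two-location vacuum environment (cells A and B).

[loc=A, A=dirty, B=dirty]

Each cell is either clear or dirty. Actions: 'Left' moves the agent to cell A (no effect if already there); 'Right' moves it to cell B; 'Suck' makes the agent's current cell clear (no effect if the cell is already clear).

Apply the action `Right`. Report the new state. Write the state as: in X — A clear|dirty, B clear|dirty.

start: in A — A dirty, B dirty
[1] after Right: in B — A dirty, B dirty

in B — A dirty, B dirty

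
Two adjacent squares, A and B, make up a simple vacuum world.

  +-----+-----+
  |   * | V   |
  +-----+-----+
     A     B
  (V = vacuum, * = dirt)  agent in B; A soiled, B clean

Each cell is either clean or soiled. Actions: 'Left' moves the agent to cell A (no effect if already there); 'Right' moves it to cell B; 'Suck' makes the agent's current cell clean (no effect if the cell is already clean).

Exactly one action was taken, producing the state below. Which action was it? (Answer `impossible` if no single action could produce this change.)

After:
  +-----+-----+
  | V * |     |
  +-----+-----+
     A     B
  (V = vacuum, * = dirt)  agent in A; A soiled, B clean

Left

try  Left: in A — A soiled, B clean  ← match
try Right: in B — A soiled, B clean
try  Suck: in B — A soiled, B clean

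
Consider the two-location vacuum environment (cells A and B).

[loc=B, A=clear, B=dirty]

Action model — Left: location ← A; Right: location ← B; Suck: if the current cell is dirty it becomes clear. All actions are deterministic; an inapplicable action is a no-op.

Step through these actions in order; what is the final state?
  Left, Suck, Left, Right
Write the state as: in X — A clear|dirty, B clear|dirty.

[1] after Left: in A — A clear, B dirty
[2] after Suck: in A — A clear, B dirty
[3] after Left: in A — A clear, B dirty
[4] after Right: in B — A clear, B dirty

in B — A clear, B dirty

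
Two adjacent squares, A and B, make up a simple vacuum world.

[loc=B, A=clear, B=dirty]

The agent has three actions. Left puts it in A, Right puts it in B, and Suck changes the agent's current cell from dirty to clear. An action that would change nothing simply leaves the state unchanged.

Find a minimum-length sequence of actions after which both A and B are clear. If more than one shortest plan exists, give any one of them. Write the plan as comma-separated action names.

t=1 Suck ⇒ loc=B A=clear B=clear
min 1: B is dirty, one Suck

Suck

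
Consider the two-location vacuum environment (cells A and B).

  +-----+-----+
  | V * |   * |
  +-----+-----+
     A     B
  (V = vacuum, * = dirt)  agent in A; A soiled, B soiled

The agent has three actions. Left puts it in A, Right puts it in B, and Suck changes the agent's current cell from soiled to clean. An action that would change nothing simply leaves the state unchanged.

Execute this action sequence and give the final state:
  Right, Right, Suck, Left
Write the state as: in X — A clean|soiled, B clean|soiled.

in A — A soiled, B clean

[1] after Right: in B — A soiled, B soiled
[2] after Right: in B — A soiled, B soiled
[3] after Suck: in B — A soiled, B clean
[4] after Left: in A — A soiled, B clean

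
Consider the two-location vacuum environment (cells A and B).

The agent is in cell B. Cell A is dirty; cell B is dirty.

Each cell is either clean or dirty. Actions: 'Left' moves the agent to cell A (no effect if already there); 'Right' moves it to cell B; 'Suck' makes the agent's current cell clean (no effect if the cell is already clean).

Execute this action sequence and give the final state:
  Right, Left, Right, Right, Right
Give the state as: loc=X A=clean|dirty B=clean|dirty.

1) do Right; now loc=B A=dirty B=dirty
2) do Left; now loc=A A=dirty B=dirty
3) do Right; now loc=B A=dirty B=dirty
4) do Right; now loc=B A=dirty B=dirty
5) do Right; now loc=B A=dirty B=dirty

loc=B A=dirty B=dirty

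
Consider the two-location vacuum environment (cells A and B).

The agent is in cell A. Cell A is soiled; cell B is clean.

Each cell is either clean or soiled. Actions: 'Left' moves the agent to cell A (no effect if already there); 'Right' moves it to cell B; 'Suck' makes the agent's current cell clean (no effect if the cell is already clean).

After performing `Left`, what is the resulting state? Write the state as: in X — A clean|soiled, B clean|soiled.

in A — A soiled, B clean

start: in A — A soiled, B clean
[1] after Left: in A — A soiled, B clean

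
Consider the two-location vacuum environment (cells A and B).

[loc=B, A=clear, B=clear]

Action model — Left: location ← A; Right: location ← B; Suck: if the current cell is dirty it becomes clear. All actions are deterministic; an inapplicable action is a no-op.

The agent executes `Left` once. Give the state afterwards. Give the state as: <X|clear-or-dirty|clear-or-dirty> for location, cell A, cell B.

start: <B|clear|clear>
[1] after Left: <A|clear|clear>

<A|clear|clear>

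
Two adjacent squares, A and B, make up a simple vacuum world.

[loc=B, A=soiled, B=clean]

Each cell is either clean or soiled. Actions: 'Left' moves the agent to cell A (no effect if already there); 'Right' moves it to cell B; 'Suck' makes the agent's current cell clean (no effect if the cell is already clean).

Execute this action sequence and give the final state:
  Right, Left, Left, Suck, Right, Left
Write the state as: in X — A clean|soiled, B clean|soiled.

in A — A clean, B clean

1) do Right; now in B — A soiled, B clean
2) do Left; now in A — A soiled, B clean
3) do Left; now in A — A soiled, B clean
4) do Suck; now in A — A clean, B clean
5) do Right; now in B — A clean, B clean
6) do Left; now in A — A clean, B clean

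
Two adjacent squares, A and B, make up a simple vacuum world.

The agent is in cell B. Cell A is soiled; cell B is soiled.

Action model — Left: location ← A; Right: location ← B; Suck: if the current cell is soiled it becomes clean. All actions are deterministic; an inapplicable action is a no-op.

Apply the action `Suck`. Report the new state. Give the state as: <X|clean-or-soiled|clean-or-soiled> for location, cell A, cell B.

<B|soiled|clean>

start: <B|soiled|soiled>
1) do Suck; now <B|soiled|clean>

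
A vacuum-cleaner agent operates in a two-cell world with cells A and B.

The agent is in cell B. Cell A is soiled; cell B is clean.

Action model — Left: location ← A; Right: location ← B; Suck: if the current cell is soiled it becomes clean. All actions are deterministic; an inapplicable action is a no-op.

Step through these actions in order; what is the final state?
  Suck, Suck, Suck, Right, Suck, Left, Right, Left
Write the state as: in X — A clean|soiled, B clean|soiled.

in A — A soiled, B clean

1. Suck → in B — A soiled, B clean
2. Suck → in B — A soiled, B clean
3. Suck → in B — A soiled, B clean
4. Right → in B — A soiled, B clean
5. Suck → in B — A soiled, B clean
6. Left → in A — A soiled, B clean
7. Right → in B — A soiled, B clean
8. Left → in A — A soiled, B clean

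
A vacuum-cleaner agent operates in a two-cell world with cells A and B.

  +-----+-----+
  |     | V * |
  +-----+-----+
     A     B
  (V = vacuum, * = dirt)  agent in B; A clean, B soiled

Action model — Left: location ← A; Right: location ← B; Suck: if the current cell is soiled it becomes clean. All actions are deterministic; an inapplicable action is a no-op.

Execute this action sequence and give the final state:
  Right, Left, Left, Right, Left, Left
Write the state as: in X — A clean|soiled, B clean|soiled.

in A — A clean, B soiled

[1] after Right: in B — A clean, B soiled
[2] after Left: in A — A clean, B soiled
[3] after Left: in A — A clean, B soiled
[4] after Right: in B — A clean, B soiled
[5] after Left: in A — A clean, B soiled
[6] after Left: in A — A clean, B soiled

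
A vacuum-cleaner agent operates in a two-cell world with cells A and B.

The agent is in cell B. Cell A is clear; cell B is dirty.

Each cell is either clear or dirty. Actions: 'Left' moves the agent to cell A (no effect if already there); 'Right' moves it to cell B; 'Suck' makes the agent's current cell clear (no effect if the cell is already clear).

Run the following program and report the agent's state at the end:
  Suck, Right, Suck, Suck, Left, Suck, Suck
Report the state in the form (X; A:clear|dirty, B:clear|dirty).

(A; A:clear, B:clear)

1) do Suck; now (B; A:clear, B:clear)
2) do Right; now (B; A:clear, B:clear)
3) do Suck; now (B; A:clear, B:clear)
4) do Suck; now (B; A:clear, B:clear)
5) do Left; now (A; A:clear, B:clear)
6) do Suck; now (A; A:clear, B:clear)
7) do Suck; now (A; A:clear, B:clear)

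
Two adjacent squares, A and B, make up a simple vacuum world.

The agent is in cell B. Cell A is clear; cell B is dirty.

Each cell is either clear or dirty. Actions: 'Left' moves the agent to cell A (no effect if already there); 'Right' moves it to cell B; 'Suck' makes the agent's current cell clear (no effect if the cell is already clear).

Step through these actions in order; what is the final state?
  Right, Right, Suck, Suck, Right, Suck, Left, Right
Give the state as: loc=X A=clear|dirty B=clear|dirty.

[1] after Right: loc=B A=clear B=dirty
[2] after Right: loc=B A=clear B=dirty
[3] after Suck: loc=B A=clear B=clear
[4] after Suck: loc=B A=clear B=clear
[5] after Right: loc=B A=clear B=clear
[6] after Suck: loc=B A=clear B=clear
[7] after Left: loc=A A=clear B=clear
[8] after Right: loc=B A=clear B=clear

loc=B A=clear B=clear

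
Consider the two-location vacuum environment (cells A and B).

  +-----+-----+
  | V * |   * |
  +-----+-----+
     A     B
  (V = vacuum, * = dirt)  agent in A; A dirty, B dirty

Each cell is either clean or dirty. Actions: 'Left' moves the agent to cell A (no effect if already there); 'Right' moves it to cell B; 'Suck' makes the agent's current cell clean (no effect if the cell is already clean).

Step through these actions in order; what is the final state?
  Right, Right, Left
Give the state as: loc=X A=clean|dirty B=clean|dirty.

t=1 Right ⇒ loc=B A=dirty B=dirty
t=2 Right ⇒ loc=B A=dirty B=dirty
t=3 Left ⇒ loc=A A=dirty B=dirty

loc=A A=dirty B=dirty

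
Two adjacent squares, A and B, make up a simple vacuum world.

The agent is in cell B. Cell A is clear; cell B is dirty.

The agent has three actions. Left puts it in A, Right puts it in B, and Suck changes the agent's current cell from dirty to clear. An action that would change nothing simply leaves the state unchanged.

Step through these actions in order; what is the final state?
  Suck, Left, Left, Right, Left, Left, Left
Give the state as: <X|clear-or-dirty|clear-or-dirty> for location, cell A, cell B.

<A|clear|clear>

Suck (#1): <B|clear|clear>
Left (#2): <A|clear|clear>
Left (#3): <A|clear|clear>
Right (#4): <B|clear|clear>
Left (#5): <A|clear|clear>
Left (#6): <A|clear|clear>
Left (#7): <A|clear|clear>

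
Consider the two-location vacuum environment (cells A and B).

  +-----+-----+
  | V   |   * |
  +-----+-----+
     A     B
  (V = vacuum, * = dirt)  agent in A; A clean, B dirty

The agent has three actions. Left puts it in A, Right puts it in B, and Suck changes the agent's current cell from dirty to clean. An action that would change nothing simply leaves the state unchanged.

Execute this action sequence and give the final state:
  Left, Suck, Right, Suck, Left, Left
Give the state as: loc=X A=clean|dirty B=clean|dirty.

1. Left → loc=A A=clean B=dirty
2. Suck → loc=A A=clean B=dirty
3. Right → loc=B A=clean B=dirty
4. Suck → loc=B A=clean B=clean
5. Left → loc=A A=clean B=clean
6. Left → loc=A A=clean B=clean

loc=A A=clean B=clean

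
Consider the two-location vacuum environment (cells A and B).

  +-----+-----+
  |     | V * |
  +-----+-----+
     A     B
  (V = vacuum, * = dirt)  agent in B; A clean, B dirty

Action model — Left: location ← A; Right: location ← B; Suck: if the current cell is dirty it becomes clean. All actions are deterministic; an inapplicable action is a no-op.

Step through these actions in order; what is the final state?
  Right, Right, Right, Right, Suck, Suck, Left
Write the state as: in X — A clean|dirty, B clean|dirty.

1) do Right; now in B — A clean, B dirty
2) do Right; now in B — A clean, B dirty
3) do Right; now in B — A clean, B dirty
4) do Right; now in B — A clean, B dirty
5) do Suck; now in B — A clean, B clean
6) do Suck; now in B — A clean, B clean
7) do Left; now in A — A clean, B clean

in A — A clean, B clean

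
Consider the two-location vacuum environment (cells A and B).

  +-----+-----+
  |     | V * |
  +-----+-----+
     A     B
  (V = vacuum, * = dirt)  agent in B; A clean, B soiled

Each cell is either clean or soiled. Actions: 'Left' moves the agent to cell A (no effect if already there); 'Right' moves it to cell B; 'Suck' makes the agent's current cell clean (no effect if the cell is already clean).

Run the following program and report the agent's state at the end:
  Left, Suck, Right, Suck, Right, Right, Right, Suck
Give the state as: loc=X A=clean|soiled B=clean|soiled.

loc=B A=clean B=clean

1) do Left; now loc=A A=clean B=soiled
2) do Suck; now loc=A A=clean B=soiled
3) do Right; now loc=B A=clean B=soiled
4) do Suck; now loc=B A=clean B=clean
5) do Right; now loc=B A=clean B=clean
6) do Right; now loc=B A=clean B=clean
7) do Right; now loc=B A=clean B=clean
8) do Suck; now loc=B A=clean B=clean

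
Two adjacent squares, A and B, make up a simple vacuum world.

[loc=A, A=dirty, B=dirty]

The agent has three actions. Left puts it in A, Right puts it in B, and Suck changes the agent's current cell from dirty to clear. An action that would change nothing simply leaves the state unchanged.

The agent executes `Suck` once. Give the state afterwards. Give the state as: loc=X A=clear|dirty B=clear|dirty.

start: loc=A A=dirty B=dirty
1) do Suck; now loc=A A=clear B=dirty

loc=A A=clear B=dirty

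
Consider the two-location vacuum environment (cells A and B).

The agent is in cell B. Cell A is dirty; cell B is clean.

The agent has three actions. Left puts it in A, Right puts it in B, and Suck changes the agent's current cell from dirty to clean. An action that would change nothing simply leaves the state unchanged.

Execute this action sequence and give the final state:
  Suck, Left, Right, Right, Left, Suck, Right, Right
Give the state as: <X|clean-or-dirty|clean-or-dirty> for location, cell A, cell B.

1) do Suck; now <B|dirty|clean>
2) do Left; now <A|dirty|clean>
3) do Right; now <B|dirty|clean>
4) do Right; now <B|dirty|clean>
5) do Left; now <A|dirty|clean>
6) do Suck; now <A|clean|clean>
7) do Right; now <B|clean|clean>
8) do Right; now <B|clean|clean>

<B|clean|clean>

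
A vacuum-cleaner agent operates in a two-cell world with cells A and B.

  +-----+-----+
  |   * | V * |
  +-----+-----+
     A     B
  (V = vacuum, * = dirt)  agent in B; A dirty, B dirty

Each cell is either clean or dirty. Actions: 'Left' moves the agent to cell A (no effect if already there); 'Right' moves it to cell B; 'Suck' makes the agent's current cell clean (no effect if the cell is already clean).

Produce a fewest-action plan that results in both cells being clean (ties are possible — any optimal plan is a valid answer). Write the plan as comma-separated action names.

1) do Suck; now in B — A dirty, B clean
2) do Left; now in A — A dirty, B clean
3) do Suck; now in A — A clean, B clean
min 3: Suck B + move + Suck A

Suck, Left, Suck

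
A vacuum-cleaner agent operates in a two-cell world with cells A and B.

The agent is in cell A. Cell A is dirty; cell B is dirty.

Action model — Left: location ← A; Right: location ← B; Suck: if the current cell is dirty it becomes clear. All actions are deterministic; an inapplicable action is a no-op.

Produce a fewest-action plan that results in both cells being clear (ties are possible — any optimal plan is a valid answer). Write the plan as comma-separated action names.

Suck, Right, Suck

Suck (#1): (A; A:clear, B:dirty)
Right (#2): (B; A:clear, B:dirty)
Suck (#3): (B; A:clear, B:clear)
min 3: Suck A + move + Suck B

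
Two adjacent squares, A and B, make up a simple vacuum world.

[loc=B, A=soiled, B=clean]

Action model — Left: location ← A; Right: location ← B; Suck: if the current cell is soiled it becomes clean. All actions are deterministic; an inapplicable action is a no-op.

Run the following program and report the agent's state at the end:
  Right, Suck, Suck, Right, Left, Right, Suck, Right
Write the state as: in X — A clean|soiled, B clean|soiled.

1) do Right; now in B — A soiled, B clean
2) do Suck; now in B — A soiled, B clean
3) do Suck; now in B — A soiled, B clean
4) do Right; now in B — A soiled, B clean
5) do Left; now in A — A soiled, B clean
6) do Right; now in B — A soiled, B clean
7) do Suck; now in B — A soiled, B clean
8) do Right; now in B — A soiled, B clean

in B — A soiled, B clean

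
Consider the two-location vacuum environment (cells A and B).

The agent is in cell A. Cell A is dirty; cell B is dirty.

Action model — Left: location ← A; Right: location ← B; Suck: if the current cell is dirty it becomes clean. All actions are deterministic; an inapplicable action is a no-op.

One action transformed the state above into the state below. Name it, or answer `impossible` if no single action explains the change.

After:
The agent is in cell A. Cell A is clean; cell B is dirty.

Suck

try  Left: (A; A:dirty, B:dirty)
try Right: (B; A:dirty, B:dirty)
try  Suck: (A; A:clean, B:dirty)  ← match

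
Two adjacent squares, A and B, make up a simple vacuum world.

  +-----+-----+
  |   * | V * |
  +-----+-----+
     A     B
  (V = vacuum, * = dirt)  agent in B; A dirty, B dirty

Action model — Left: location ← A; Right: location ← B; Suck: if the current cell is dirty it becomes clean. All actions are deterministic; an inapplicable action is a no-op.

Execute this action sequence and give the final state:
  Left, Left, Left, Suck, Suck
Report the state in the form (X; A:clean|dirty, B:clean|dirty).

(A; A:clean, B:dirty)

1. Left → (A; A:dirty, B:dirty)
2. Left → (A; A:dirty, B:dirty)
3. Left → (A; A:dirty, B:dirty)
4. Suck → (A; A:clean, B:dirty)
5. Suck → (A; A:clean, B:dirty)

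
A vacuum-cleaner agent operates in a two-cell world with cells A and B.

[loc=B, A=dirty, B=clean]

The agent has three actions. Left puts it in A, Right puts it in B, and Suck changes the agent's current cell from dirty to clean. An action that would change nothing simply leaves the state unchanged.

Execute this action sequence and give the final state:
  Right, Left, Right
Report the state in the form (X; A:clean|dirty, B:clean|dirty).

step 1/3 (Right): (B; A:dirty, B:clean)
step 2/3 (Left): (A; A:dirty, B:clean)
step 3/3 (Right): (B; A:dirty, B:clean)

(B; A:dirty, B:clean)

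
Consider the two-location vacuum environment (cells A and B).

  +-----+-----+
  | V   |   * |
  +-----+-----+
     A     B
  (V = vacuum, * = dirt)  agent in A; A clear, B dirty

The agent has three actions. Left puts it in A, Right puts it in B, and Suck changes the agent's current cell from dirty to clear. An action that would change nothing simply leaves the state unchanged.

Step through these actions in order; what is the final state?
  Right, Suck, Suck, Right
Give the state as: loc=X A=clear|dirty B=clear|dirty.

loc=B A=clear B=clear

1. Right → loc=B A=clear B=dirty
2. Suck → loc=B A=clear B=clear
3. Suck → loc=B A=clear B=clear
4. Right → loc=B A=clear B=clear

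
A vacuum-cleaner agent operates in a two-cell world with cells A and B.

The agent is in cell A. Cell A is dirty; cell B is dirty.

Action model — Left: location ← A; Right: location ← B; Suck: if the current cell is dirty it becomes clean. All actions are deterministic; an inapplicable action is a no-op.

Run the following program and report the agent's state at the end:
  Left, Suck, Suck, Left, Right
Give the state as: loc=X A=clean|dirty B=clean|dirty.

[1] after Left: loc=A A=dirty B=dirty
[2] after Suck: loc=A A=clean B=dirty
[3] after Suck: loc=A A=clean B=dirty
[4] after Left: loc=A A=clean B=dirty
[5] after Right: loc=B A=clean B=dirty

loc=B A=clean B=dirty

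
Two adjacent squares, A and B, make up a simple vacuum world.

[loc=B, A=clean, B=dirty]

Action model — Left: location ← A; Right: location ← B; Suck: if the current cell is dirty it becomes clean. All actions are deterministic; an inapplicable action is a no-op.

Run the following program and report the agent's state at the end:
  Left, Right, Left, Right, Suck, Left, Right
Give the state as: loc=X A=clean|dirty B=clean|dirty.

loc=B A=clean B=clean

1. Left → loc=A A=clean B=dirty
2. Right → loc=B A=clean B=dirty
3. Left → loc=A A=clean B=dirty
4. Right → loc=B A=clean B=dirty
5. Suck → loc=B A=clean B=clean
6. Left → loc=A A=clean B=clean
7. Right → loc=B A=clean B=clean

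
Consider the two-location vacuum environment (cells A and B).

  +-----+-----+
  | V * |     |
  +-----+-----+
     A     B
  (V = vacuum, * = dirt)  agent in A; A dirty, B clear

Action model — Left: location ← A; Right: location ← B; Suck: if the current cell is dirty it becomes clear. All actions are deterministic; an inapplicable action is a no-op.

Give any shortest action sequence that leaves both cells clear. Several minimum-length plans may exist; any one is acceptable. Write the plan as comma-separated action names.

Suck (#1): (A; A:clear, B:clear)
min 1: A is dirty, one Suck

Suck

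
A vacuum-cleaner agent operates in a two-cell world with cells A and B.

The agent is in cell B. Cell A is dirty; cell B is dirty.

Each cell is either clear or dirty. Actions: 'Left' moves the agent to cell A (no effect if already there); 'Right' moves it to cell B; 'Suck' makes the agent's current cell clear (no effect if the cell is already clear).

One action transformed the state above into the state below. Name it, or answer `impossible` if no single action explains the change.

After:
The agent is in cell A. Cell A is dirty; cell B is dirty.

Left

try  Left: in A — A dirty, B dirty  ← match
try Right: in B — A dirty, B dirty
try  Suck: in B — A dirty, B clear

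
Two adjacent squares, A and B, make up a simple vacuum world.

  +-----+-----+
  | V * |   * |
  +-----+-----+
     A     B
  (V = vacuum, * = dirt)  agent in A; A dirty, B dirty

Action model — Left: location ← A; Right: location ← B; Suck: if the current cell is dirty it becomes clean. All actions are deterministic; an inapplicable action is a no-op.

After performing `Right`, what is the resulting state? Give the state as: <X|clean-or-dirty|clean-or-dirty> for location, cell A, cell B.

<B|dirty|dirty>

start: <A|dirty|dirty>
[1] after Right: <B|dirty|dirty>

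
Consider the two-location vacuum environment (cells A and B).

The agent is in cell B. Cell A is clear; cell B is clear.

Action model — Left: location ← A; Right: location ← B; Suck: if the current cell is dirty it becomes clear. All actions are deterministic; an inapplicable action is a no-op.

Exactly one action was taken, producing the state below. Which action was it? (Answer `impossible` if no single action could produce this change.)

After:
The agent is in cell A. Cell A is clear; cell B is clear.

try  Left: loc=A A=clear B=clear  ← match
try Right: loc=B A=clear B=clear
try  Suck: loc=B A=clear B=clear

Left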